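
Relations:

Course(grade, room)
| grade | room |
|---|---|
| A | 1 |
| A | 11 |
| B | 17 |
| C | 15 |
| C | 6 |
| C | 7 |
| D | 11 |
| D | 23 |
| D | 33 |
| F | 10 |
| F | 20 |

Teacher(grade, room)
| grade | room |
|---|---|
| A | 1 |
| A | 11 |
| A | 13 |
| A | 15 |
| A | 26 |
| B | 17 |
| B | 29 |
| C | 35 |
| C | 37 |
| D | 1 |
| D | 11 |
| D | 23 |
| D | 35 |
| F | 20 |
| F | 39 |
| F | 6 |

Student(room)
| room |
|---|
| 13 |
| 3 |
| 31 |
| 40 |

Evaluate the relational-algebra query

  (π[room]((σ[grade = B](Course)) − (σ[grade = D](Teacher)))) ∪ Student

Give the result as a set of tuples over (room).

Filtering on grade = B leaves {(B, 17)}.
Filtering on grade = D leaves {(D, 1), (D, 11), (D, 23), (D, 35)}.
Taking the difference: {(B, 17)}
π[room]: project onto (room) → {17}
Taking the union: {13, 17, 3, 31, 40}

{13, 17, 3, 31, 40}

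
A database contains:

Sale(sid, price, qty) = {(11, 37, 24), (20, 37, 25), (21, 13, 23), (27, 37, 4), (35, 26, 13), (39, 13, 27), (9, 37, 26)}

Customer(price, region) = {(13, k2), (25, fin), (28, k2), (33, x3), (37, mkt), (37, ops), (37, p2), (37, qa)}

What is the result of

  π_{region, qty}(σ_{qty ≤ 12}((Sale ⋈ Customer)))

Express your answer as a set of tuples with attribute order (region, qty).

Sale ⋈ Customer (natural join on price): {(11, 37, 24, mkt), (11, 37, 24, ops), (11, 37, 24, p2), (11, 37, 24, qa), (20, 37, 25, mkt), (20, 37, 25, ops), (20, 37, 25, p2), (20, 37, 25, qa), (21, 13, 23, k2), (27, 37, 4, mkt), (27, 37, 4, ops), (27, 37, 4, p2), (27, 37, 4, qa), (39, 13, 27, k2), (9, 37, 26, mkt), (9, 37, 26, ops), (9, 37, 26, p2), (9, 37, 26, qa)}
Selection qty ≤ 12: {(27, 37, 4, mkt), (27, 37, 4, ops), (27, 37, 4, p2), (27, 37, 4, qa)}
Keep only column(s) region, qty: {(mkt, 4), (ops, 4), (p2, 4), (qa, 4)}

{(mkt, 4), (ops, 4), (p2, 4), (qa, 4)}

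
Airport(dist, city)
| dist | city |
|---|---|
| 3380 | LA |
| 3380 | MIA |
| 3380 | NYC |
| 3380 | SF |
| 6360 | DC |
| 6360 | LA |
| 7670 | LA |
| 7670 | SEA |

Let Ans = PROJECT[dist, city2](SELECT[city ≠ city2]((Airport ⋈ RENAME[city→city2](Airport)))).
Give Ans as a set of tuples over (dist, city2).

{(3380, LA), (3380, MIA), (3380, NYC), (3380, SF), (6360, DC), (6360, LA), (7670, LA), (7670, SEA)}

ρ[city→city2]: schema becomes (dist, city2); tuples unchanged.
Airport ⋈ RENAME[city→city2](Airport) (natural join on dist): {(3380, LA, LA), (3380, LA, MIA), (3380, LA, NYC), (3380, LA, SF), (3380, MIA, LA), (3380, MIA, MIA), (3380, MIA, NYC), (3380, MIA, SF), (3380, NYC, LA), (3380, NYC, MIA), (3380, NYC, NYC), (3380, NYC, SF), (3380, SF, LA), (3380, SF, MIA), (3380, SF, NYC), (3380, SF, SF), (6360, DC, DC), (6360, DC, LA), (6360, LA, DC), (6360, LA, LA), (7670, LA, LA), (7670, LA, SEA), (7670, SEA, LA), (7670, SEA, SEA)}
σ[city ≠ city2]: keep tuples satisfying city ≠ city2 → {(3380, LA, MIA), (3380, LA, NYC), (3380, LA, SF), (3380, MIA, LA), (3380, MIA, NYC), (3380, MIA, SF), (3380, NYC, LA), (3380, NYC, MIA), (3380, NYC, SF), (3380, SF, LA), (3380, SF, MIA), (3380, SF, NYC), (6360, DC, LA), (6360, LA, DC), (7670, LA, SEA), (7670, SEA, LA)}
Keep only column(s) dist, city2 (8 duplicate(s) eliminated): {(3380, LA), (3380, MIA), (3380, NYC), (3380, SF), (6360, DC), (6360, LA), (7670, LA), (7670, SEA)}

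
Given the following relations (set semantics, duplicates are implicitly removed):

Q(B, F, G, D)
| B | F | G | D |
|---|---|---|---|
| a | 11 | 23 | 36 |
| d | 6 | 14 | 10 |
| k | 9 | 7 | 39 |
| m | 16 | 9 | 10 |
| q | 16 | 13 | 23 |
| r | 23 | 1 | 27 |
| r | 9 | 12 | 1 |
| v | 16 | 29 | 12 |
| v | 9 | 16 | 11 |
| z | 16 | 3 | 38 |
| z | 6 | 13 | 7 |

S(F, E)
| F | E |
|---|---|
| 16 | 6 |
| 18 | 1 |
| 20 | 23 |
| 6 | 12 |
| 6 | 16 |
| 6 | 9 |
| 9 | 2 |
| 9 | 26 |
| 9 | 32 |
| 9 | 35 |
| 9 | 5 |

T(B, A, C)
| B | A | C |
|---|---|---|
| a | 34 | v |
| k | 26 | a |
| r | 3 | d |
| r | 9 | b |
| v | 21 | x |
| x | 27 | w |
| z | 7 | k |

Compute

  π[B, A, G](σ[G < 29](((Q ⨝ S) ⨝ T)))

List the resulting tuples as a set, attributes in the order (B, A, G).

{(k, 26, 7), (r, 3, 12), (r, 9, 12), (v, 21, 16), (z, 7, 13), (z, 7, 3)}

Joining Q and S on F yields {(d, 6, 14, 10, 12), (d, 6, 14, 10, 16), (d, 6, 14, 10, 9), (k, 9, 7, 39, 2), (k, 9, 7, 39, 26), (k, 9, 7, 39, 32), (k, 9, 7, 39, 35), (k, 9, 7, 39, 5), (m, 16, 9, 10, 6), (q, 16, 13, 23, 6), (r, 9, 12, 1, 2), (r, 9, 12, 1, 26), (r, 9, 12, 1, 32), (r, 9, 12, 1, 35), (r, 9, 12, 1, 5), (v, 16, 29, 12, 6), (v, 9, 16, 11, 2), (v, 9, 16, 11, 26), (v, 9, 16, 11, 32), (v, 9, 16, 11, 35), (v, 9, 16, 11, 5), (z, 16, 3, 38, 6), (z, 6, 13, 7, 12), (z, 6, 13, 7, 16), (z, 6, 13, 7, 9)}.
Joining (Q ⨝ S) and T on B yields {(k, 9, 7, 39, 2, 26, a), (k, 9, 7, 39, 26, 26, a), (k, 9, 7, 39, 32, 26, a), (k, 9, 7, 39, 35, 26, a), (k, 9, 7, 39, 5, 26, a), (r, 9, 12, 1, 2, 3, d), (r, 9, 12, 1, 2, 9, b), (r, 9, 12, 1, 26, 3, d), (r, 9, 12, 1, 26, 9, b), (r, 9, 12, 1, 32, 3, d), (r, 9, 12, 1, 32, 9, b), (r, 9, 12, 1, 35, 3, d), (r, 9, 12, 1, 35, 9, b), (r, 9, 12, 1, 5, 3, d), (r, 9, 12, 1, 5, 9, b), (v, 16, 29, 12, 6, 21, x), (v, 9, 16, 11, 2, 21, x), (v, 9, 16, 11, 26, 21, x), (v, 9, 16, 11, 32, 21, x), (v, 9, 16, 11, 35, 21, x), (v, 9, 16, 11, 5, 21, x), (z, 16, 3, 38, 6, 7, k), (z, 6, 13, 7, 12, 7, k), (z, 6, 13, 7, 16, 7, k), (z, 6, 13, 7, 9, 7, k)}.
Filtering on G < 29 leaves {(k, 9, 7, 39, 2, 26, a), (k, 9, 7, 39, 26, 26, a), (k, 9, 7, 39, 32, 26, a), (k, 9, 7, 39, 35, 26, a), (k, 9, 7, 39, 5, 26, a), (r, 9, 12, 1, 2, 3, d), (r, 9, 12, 1, 2, 9, b), (r, 9, 12, 1, 26, 3, d), (r, 9, 12, 1, 26, 9, b), (r, 9, 12, 1, 32, 3, d), (r, 9, 12, 1, 32, 9, b), (r, 9, 12, 1, 35, 3, d), (r, 9, 12, 1, 35, 9, b), (r, 9, 12, 1, 5, 3, d), (r, 9, 12, 1, 5, 9, b), (v, 9, 16, 11, 2, 21, x), (v, 9, 16, 11, 26, 21, x), (v, 9, 16, 11, 32, 21, x), (v, 9, 16, 11, 35, 21, x), (v, 9, 16, 11, 5, 21, x), (z, 16, 3, 38, 6, 7, k), (z, 6, 13, 7, 12, 7, k), (z, 6, 13, 7, 16, 7, k), (z, 6, 13, 7, 9, 7, k)}.
Keep only column(s) B, A, G (18 duplicate(s) eliminated): {(k, 26, 7), (r, 3, 12), (r, 9, 12), (v, 21, 16), (z, 7, 13), (z, 7, 3)}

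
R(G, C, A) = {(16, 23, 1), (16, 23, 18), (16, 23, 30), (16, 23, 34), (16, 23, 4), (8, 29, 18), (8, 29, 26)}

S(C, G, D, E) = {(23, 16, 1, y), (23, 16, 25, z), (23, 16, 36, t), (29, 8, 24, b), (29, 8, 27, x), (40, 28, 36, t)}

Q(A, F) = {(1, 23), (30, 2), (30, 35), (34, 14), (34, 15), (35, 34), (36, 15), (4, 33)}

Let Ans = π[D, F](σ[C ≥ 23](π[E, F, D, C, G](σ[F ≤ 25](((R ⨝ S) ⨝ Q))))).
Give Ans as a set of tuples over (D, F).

{(1, 14), (1, 15), (1, 2), (1, 23), (25, 14), (25, 15), (25, 2), (25, 23), (36, 14), (36, 15), (36, 2), (36, 23)}

Natural join on G, C: {(16, 23, 1, 1, y), (16, 23, 1, 25, z), (16, 23, 1, 36, t), (16, 23, 18, 1, y), (16, 23, 18, 25, z), (16, 23, 18, 36, t), (16, 23, 30, 1, y), (16, 23, 30, 25, z), (16, 23, 30, 36, t), (16, 23, 34, 1, y), (16, 23, 34, 25, z), (16, 23, 34, 36, t), (16, 23, 4, 1, y), (16, 23, 4, 25, z), (16, 23, 4, 36, t), (8, 29, 18, 24, b), (8, 29, 18, 27, x), (8, 29, 26, 24, b), (8, 29, 26, 27, x)}
Natural join on A: {(16, 23, 1, 1, y, 23), (16, 23, 1, 25, z, 23), (16, 23, 1, 36, t, 23), (16, 23, 30, 1, y, 2), (16, 23, 30, 1, y, 35), (16, 23, 30, 25, z, 2), (16, 23, 30, 25, z, 35), (16, 23, 30, 36, t, 2), (16, 23, 30, 36, t, 35), (16, 23, 34, 1, y, 14), (16, 23, 34, 1, y, 15), (16, 23, 34, 25, z, 14), (16, 23, 34, 25, z, 15), (16, 23, 34, 36, t, 14), (16, 23, 34, 36, t, 15), (16, 23, 4, 1, y, 33), (16, 23, 4, 25, z, 33), (16, 23, 4, 36, t, 33)}
σ[F ≤ 25]: keep tuples satisfying F ≤ 25 → {(16, 23, 1, 1, y, 23), (16, 23, 1, 25, z, 23), (16, 23, 1, 36, t, 23), (16, 23, 30, 1, y, 2), (16, 23, 30, 25, z, 2), (16, 23, 30, 36, t, 2), (16, 23, 34, 1, y, 14), (16, 23, 34, 1, y, 15), (16, 23, 34, 25, z, 14), (16, 23, 34, 25, z, 15), (16, 23, 34, 36, t, 14), (16, 23, 34, 36, t, 15)}
π_{E, F, D, C, G} gives {(t, 14, 36, 23, 16), (t, 15, 36, 23, 16), (t, 2, 36, 23, 16), (t, 23, 36, 23, 16), (y, 14, 1, 23, 16), (y, 15, 1, 23, 16), (y, 2, 1, 23, 16), (y, 23, 1, 23, 16), (z, 14, 25, 23, 16), (z, 15, 25, 23, 16), (z, 2, 25, 23, 16), (z, 23, 25, 23, 16)}.
σ[C ≥ 23]: keep tuples satisfying C ≥ 23 → {(t, 14, 36, 23, 16), (t, 15, 36, 23, 16), (t, 2, 36, 23, 16), (t, 23, 36, 23, 16), (y, 14, 1, 23, 16), (y, 15, 1, 23, 16), (y, 2, 1, 23, 16), (y, 23, 1, 23, 16), (z, 14, 25, 23, 16), (z, 15, 25, 23, 16), (z, 2, 25, 23, 16), (z, 23, 25, 23, 16)}
π_{D, F} gives {(1, 14), (1, 15), (1, 2), (1, 23), (25, 14), (25, 15), (25, 2), (25, 23), (36, 14), (36, 15), (36, 2), (36, 23)}.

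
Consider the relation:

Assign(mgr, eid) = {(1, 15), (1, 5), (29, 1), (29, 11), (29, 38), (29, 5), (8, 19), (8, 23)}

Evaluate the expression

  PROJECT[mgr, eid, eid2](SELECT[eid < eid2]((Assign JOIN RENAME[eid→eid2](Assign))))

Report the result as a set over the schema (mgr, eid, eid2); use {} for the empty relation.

{(1, 5, 15), (29, 1, 11), (29, 1, 38), (29, 1, 5), (29, 11, 38), (29, 5, 11), (29, 5, 38), (8, 19, 23)}

ρ[eid→eid2]: schema becomes (mgr, eid2); tuples unchanged.
Natural join on mgr: {(1, 15, 15), (1, 15, 5), (1, 5, 15), (1, 5, 5), (29, 1, 1), (29, 1, 11), (29, 1, 38), (29, 1, 5), (29, 11, 1), (29, 11, 11), (29, 11, 38), (29, 11, 5), (29, 38, 1), (29, 38, 11), (29, 38, 38), (29, 38, 5), (29, 5, 1), (29, 5, 11), (29, 5, 38), (29, 5, 5), (8, 19, 19), (8, 19, 23), (8, 23, 19), (8, 23, 23)}
Apply σ_{eid < eid2}; surviving tuples: {(1, 5, 15), (29, 1, 11), (29, 1, 38), (29, 1, 5), (29, 11, 38), (29, 5, 11), (29, 5, 38), (8, 19, 23)}
π_{mgr, eid, eid2} gives {(1, 5, 15), (29, 1, 11), (29, 1, 38), (29, 1, 5), (29, 11, 38), (29, 5, 11), (29, 5, 38), (8, 19, 23)}.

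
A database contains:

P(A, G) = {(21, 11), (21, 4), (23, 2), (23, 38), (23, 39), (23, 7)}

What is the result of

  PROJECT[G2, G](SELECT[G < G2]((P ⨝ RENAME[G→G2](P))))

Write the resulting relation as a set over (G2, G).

{(11, 4), (38, 2), (38, 7), (39, 2), (39, 38), (39, 7), (7, 2)}

ρ[G→G2]: schema becomes (A, G2); tuples unchanged.
Joining P and RENAME[G→G2](P) on A yields {(21, 11, 11), (21, 11, 4), (21, 4, 11), (21, 4, 4), (23, 2, 2), (23, 2, 38), (23, 2, 39), (23, 2, 7), (23, 38, 2), (23, 38, 38), (23, 38, 39), (23, 38, 7), (23, 39, 2), (23, 39, 38), (23, 39, 39), (23, 39, 7), (23, 7, 2), (23, 7, 38), (23, 7, 39), (23, 7, 7)}.
Filtering on G < G2 leaves {(21, 4, 11), (23, 2, 38), (23, 2, 39), (23, 2, 7), (23, 38, 39), (23, 7, 38), (23, 7, 39)}.
Keep only column(s) G2, G: {(11, 4), (38, 2), (38, 7), (39, 2), (39, 38), (39, 7), (7, 2)}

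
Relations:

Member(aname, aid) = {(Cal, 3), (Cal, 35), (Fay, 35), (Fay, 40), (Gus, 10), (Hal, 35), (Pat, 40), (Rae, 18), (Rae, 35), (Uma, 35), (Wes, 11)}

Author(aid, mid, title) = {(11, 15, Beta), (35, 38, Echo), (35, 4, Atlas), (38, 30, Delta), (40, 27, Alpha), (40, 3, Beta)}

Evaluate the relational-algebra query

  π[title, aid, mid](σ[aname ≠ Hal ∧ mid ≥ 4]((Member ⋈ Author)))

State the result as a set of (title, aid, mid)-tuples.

Joining Member and Author on aid yields {(Cal, 35, 38, Echo), (Cal, 35, 4, Atlas), (Fay, 35, 38, Echo), (Fay, 35, 4, Atlas), (Fay, 40, 27, Alpha), (Fay, 40, 3, Beta), (Hal, 35, 38, Echo), (Hal, 35, 4, Atlas), (Pat, 40, 27, Alpha), (Pat, 40, 3, Beta), (Rae, 35, 38, Echo), (Rae, 35, 4, Atlas), (Uma, 35, 38, Echo), (Uma, 35, 4, Atlas), (Wes, 11, 15, Beta)}.
Apply σ_{aname ≠ Hal ∧ mid ≥ 4}; surviving tuples: {(Cal, 35, 38, Echo), (Cal, 35, 4, Atlas), (Fay, 35, 38, Echo), (Fay, 35, 4, Atlas), (Fay, 40, 27, Alpha), (Pat, 40, 27, Alpha), (Rae, 35, 38, Echo), (Rae, 35, 4, Atlas), (Uma, 35, 38, Echo), (Uma, 35, 4, Atlas), (Wes, 11, 15, Beta)}
Keep only column(s) title, aid, mid (7 duplicate(s) eliminated): {(Alpha, 40, 27), (Atlas, 35, 4), (Beta, 11, 15), (Echo, 35, 38)}

{(Alpha, 40, 27), (Atlas, 35, 4), (Beta, 11, 15), (Echo, 35, 38)}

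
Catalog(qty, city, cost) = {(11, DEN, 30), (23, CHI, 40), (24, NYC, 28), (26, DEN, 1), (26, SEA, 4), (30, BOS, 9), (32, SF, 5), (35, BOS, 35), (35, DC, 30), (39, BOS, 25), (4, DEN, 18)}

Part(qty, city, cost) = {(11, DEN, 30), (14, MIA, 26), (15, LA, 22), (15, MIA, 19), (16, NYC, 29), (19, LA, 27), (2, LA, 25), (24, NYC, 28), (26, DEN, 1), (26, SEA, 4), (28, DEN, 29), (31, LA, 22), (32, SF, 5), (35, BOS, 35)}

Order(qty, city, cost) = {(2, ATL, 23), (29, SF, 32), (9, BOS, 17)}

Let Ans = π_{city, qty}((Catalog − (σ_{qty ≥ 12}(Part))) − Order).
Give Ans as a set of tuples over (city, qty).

{(BOS, 30), (BOS, 39), (CHI, 23), (DC, 35), (DEN, 11), (DEN, 4)}

Apply σ_{qty ≥ 12}; surviving tuples: {(14, MIA, 26), (15, LA, 22), (15, MIA, 19), (16, NYC, 29), (19, LA, 27), (24, NYC, 28), (26, DEN, 1), (26, SEA, 4), (28, DEN, 29), (31, LA, 22), (32, SF, 5), (35, BOS, 35)}
Set difference of the two operands is {(11, DEN, 30), (23, CHI, 40), (30, BOS, 9), (35, DC, 30), (39, BOS, 25), (4, DEN, 18)}.
Set difference of the two operands is {(11, DEN, 30), (23, CHI, 40), (30, BOS, 9), (35, DC, 30), (39, BOS, 25), (4, DEN, 18)}.
Projecting to city, qty: {(BOS, 30), (BOS, 39), (CHI, 23), (DC, 35), (DEN, 11), (DEN, 4)}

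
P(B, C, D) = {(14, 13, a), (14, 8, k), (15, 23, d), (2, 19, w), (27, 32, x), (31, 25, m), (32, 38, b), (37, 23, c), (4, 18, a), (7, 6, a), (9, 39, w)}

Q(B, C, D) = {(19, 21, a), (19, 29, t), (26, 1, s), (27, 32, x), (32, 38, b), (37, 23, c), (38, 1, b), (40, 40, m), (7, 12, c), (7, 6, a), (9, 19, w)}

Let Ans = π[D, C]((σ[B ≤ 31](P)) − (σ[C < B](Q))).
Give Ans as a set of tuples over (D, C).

Apply σ_{B ≤ 31}; surviving tuples: {(14, 13, a), (14, 8, k), (15, 23, d), (2, 19, w), (27, 32, x), (31, 25, m), (4, 18, a), (7, 6, a), (9, 39, w)}
Apply σ_{C < B}; surviving tuples: {(26, 1, s), (37, 23, c), (38, 1, b), (7, 6, a)}
Taking the difference: {(14, 13, a), (14, 8, k), (15, 23, d), (2, 19, w), (27, 32, x), (31, 25, m), (4, 18, a), (9, 39, w)}
Projecting to D, C: {(a, 13), (a, 18), (d, 23), (k, 8), (m, 25), (w, 19), (w, 39), (x, 32)}

{(a, 13), (a, 18), (d, 23), (k, 8), (m, 25), (w, 19), (w, 39), (x, 32)}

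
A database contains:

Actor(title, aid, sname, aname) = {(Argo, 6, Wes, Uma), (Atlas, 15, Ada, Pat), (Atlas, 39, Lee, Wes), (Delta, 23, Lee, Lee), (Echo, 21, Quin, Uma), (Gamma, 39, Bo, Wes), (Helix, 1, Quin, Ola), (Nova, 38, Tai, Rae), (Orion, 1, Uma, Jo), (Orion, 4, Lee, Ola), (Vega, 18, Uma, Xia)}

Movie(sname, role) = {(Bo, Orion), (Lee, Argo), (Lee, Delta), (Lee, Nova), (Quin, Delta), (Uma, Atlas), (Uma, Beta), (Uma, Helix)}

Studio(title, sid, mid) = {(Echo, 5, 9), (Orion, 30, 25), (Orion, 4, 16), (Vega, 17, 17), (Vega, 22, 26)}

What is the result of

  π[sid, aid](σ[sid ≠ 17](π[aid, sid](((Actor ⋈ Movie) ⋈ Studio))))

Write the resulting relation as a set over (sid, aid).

Actor ⋈ Movie (natural join on sname): {(Atlas, 39, Lee, Wes, Argo), (Atlas, 39, Lee, Wes, Delta), (Atlas, 39, Lee, Wes, Nova), (Delta, 23, Lee, Lee, Argo), (Delta, 23, Lee, Lee, Delta), (Delta, 23, Lee, Lee, Nova), (Echo, 21, Quin, Uma, Delta), (Gamma, 39, Bo, Wes, Orion), (Helix, 1, Quin, Ola, Delta), (Orion, 1, Uma, Jo, Atlas), (Orion, 1, Uma, Jo, Beta), (Orion, 1, Uma, Jo, Helix), (Orion, 4, Lee, Ola, Argo), (Orion, 4, Lee, Ola, Delta), (Orion, 4, Lee, Ola, Nova), (Vega, 18, Uma, Xia, Atlas), (Vega, 18, Uma, Xia, Beta), (Vega, 18, Uma, Xia, Helix)}
(Actor ⋈ Movie) ⋈ Studio (natural join on title): {(Echo, 21, Quin, Uma, Delta, 5, 9), (Orion, 1, Uma, Jo, Atlas, 30, 25), (Orion, 1, Uma, Jo, Atlas, 4, 16), (Orion, 1, Uma, Jo, Beta, 30, 25), (Orion, 1, Uma, Jo, Beta, 4, 16), (Orion, 1, Uma, Jo, Helix, 30, 25), (Orion, 1, Uma, Jo, Helix, 4, 16), (Orion, 4, Lee, Ola, Argo, 30, 25), (Orion, 4, Lee, Ola, Argo, 4, 16), (Orion, 4, Lee, Ola, Delta, 30, 25), (Orion, 4, Lee, Ola, Delta, 4, 16), (Orion, 4, Lee, Ola, Nova, 30, 25), (Orion, 4, Lee, Ola, Nova, 4, 16), (Vega, 18, Uma, Xia, Atlas, 17, 17), (Vega, 18, Uma, Xia, Atlas, 22, 26), (Vega, 18, Uma, Xia, Beta, 17, 17), (Vega, 18, Uma, Xia, Beta, 22, 26), (Vega, 18, Uma, Xia, Helix, 17, 17), (Vega, 18, Uma, Xia, Helix, 22, 26)}
Keep only column(s) aid, sid (12 duplicate(s) eliminated): {(1, 30), (1, 4), (18, 17), (18, 22), (21, 5), (4, 30), (4, 4)}
Filtering on sid ≠ 17 leaves {(1, 30), (1, 4), (18, 22), (21, 5), (4, 30), (4, 4)}.
Keep only column(s) sid, aid: {(22, 18), (30, 1), (30, 4), (4, 1), (4, 4), (5, 21)}

{(22, 18), (30, 1), (30, 4), (4, 1), (4, 4), (5, 21)}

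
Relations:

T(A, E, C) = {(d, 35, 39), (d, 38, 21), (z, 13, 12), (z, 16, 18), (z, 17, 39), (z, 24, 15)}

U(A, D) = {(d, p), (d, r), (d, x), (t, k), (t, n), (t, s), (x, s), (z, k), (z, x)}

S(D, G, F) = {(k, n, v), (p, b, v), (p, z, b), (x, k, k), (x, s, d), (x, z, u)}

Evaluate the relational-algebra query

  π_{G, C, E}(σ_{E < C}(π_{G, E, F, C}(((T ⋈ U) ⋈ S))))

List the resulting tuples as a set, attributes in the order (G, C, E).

{(b, 39, 35), (k, 18, 16), (k, 39, 17), (k, 39, 35), (n, 18, 16), (n, 39, 17), (s, 18, 16), (s, 39, 17), (s, 39, 35), (z, 18, 16), (z, 39, 17), (z, 39, 35)}

Natural join on A: {(d, 35, 39, p), (d, 35, 39, r), (d, 35, 39, x), (d, 38, 21, p), (d, 38, 21, r), (d, 38, 21, x), (z, 13, 12, k), (z, 13, 12, x), (z, 16, 18, k), (z, 16, 18, x), (z, 17, 39, k), (z, 17, 39, x), (z, 24, 15, k), (z, 24, 15, x)}
Natural join on D: {(d, 35, 39, p, b, v), (d, 35, 39, p, z, b), (d, 35, 39, x, k, k), (d, 35, 39, x, s, d), (d, 35, 39, x, z, u), (d, 38, 21, p, b, v), (d, 38, 21, p, z, b), (d, 38, 21, x, k, k), (d, 38, 21, x, s, d), (d, 38, 21, x, z, u), (z, 13, 12, k, n, v), (z, 13, 12, x, k, k), (z, 13, 12, x, s, d), (z, 13, 12, x, z, u), (z, 16, 18, k, n, v), (z, 16, 18, x, k, k), (z, 16, 18, x, s, d), (z, 16, 18, x, z, u), (z, 17, 39, k, n, v), (z, 17, 39, x, k, k), (z, 17, 39, x, s, d), (z, 17, 39, x, z, u), (z, 24, 15, k, n, v), (z, 24, 15, x, k, k), (z, 24, 15, x, s, d), (z, 24, 15, x, z, u)}
Projecting to G, E, F, C: {(b, 35, v, 39), (b, 38, v, 21), (k, 13, k, 12), (k, 16, k, 18), (k, 17, k, 39), (k, 24, k, 15), (k, 35, k, 39), (k, 38, k, 21), (n, 13, v, 12), (n, 16, v, 18), (n, 17, v, 39), (n, 24, v, 15), (s, 13, d, 12), (s, 16, d, 18), (s, 17, d, 39), (s, 24, d, 15), (s, 35, d, 39), (s, 38, d, 21), (z, 13, u, 12), (z, 16, u, 18), (z, 17, u, 39), (z, 24, u, 15), (z, 35, b, 39), (z, 35, u, 39), (z, 38, b, 21), (z, 38, u, 21)}
Apply σ_{E < C}; surviving tuples: {(b, 35, v, 39), (k, 16, k, 18), (k, 17, k, 39), (k, 35, k, 39), (n, 16, v, 18), (n, 17, v, 39), (s, 16, d, 18), (s, 17, d, 39), (s, 35, d, 39), (z, 16, u, 18), (z, 17, u, 39), (z, 35, b, 39), (z, 35, u, 39)}
Projecting to G, C, E (1 duplicate(s) eliminated): {(b, 39, 35), (k, 18, 16), (k, 39, 17), (k, 39, 35), (n, 18, 16), (n, 39, 17), (s, 18, 16), (s, 39, 17), (s, 39, 35), (z, 18, 16), (z, 39, 17), (z, 39, 35)}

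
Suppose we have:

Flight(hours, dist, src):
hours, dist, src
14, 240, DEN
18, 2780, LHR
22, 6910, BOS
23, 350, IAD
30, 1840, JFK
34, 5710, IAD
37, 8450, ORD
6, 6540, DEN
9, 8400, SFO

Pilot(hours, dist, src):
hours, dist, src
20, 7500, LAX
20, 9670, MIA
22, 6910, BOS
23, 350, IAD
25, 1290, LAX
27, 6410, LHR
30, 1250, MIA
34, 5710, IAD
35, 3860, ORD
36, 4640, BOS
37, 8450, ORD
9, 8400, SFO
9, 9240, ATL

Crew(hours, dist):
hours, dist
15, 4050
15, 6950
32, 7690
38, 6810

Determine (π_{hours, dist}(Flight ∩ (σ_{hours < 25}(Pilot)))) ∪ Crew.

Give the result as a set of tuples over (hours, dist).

{(15, 4050), (15, 6950), (22, 6910), (23, 350), (32, 7690), (38, 6810), (9, 8400)}

Filtering on hours < 25 leaves {(20, 7500, LAX), (20, 9670, MIA), (22, 6910, BOS), (23, 350, IAD), (9, 8400, SFO), (9, 9240, ATL)}.
Taking the intersection: {(22, 6910, BOS), (23, 350, IAD), (9, 8400, SFO)}
Projecting to hours, dist: {(22, 6910), (23, 350), (9, 8400)}
Taking the union: {(15, 4050), (15, 6950), (22, 6910), (23, 350), (32, 7690), (38, 6810), (9, 8400)}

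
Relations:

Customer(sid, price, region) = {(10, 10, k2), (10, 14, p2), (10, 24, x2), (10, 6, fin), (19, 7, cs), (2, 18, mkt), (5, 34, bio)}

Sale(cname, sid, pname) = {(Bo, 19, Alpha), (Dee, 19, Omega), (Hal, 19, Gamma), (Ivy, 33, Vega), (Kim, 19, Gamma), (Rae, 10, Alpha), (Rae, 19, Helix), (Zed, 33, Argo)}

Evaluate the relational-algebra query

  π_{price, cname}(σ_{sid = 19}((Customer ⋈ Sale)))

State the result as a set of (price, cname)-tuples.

{(7, Bo), (7, Dee), (7, Hal), (7, Kim), (7, Rae)}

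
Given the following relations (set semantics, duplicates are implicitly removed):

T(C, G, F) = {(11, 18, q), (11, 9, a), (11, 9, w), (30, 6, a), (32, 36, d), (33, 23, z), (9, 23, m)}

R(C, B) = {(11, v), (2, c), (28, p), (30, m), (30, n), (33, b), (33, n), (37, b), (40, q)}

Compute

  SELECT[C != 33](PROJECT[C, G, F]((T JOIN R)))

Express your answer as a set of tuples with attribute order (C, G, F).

T ⋈ R (natural join on C): {(11, 18, q, v), (11, 9, a, v), (11, 9, w, v), (30, 6, a, m), (30, 6, a, n), (33, 23, z, b), (33, 23, z, n)}
π[C, G, F]: project onto (C, G, F) (2 duplicate(s) eliminated) → {(11, 18, q), (11, 9, a), (11, 9, w), (30, 6, a), (33, 23, z)}
σ[C != 33]: keep tuples satisfying C != 33 → {(11, 18, q), (11, 9, a), (11, 9, w), (30, 6, a)}

{(11, 18, q), (11, 9, a), (11, 9, w), (30, 6, a)}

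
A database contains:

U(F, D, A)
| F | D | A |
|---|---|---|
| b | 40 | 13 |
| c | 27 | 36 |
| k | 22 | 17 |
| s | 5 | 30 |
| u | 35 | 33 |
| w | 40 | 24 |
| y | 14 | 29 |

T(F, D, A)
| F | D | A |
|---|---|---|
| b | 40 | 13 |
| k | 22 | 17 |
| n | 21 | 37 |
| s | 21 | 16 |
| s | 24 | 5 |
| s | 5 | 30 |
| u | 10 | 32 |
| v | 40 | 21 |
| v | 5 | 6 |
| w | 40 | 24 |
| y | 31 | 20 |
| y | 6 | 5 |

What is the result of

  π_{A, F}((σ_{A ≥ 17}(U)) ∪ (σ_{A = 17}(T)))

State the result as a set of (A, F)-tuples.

{(17, k), (24, w), (29, y), (30, s), (33, u), (36, c)}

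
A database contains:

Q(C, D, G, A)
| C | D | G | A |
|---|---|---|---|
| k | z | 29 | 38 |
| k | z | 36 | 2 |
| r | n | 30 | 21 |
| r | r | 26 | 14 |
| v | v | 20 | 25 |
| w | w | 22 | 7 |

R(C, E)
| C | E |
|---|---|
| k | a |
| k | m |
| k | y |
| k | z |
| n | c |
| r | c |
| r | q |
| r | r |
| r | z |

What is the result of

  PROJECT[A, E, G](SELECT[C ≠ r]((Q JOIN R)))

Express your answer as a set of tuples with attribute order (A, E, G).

{(2, a, 36), (2, m, 36), (2, y, 36), (2, z, 36), (38, a, 29), (38, m, 29), (38, y, 29), (38, z, 29)}

Q ⋈ R (natural join on C): {(k, z, 29, 38, a), (k, z, 29, 38, m), (k, z, 29, 38, y), (k, z, 29, 38, z), (k, z, 36, 2, a), (k, z, 36, 2, m), (k, z, 36, 2, y), (k, z, 36, 2, z), (r, n, 30, 21, c), (r, n, 30, 21, q), (r, n, 30, 21, r), (r, n, 30, 21, z), (r, r, 26, 14, c), (r, r, 26, 14, q), (r, r, 26, 14, r), (r, r, 26, 14, z)}
σ[C ≠ r]: keep tuples satisfying C ≠ r → {(k, z, 29, 38, a), (k, z, 29, 38, m), (k, z, 29, 38, y), (k, z, 29, 38, z), (k, z, 36, 2, a), (k, z, 36, 2, m), (k, z, 36, 2, y), (k, z, 36, 2, z)}
π[A, E, G]: project onto (A, E, G) → {(2, a, 36), (2, m, 36), (2, y, 36), (2, z, 36), (38, a, 29), (38, m, 29), (38, y, 29), (38, z, 29)}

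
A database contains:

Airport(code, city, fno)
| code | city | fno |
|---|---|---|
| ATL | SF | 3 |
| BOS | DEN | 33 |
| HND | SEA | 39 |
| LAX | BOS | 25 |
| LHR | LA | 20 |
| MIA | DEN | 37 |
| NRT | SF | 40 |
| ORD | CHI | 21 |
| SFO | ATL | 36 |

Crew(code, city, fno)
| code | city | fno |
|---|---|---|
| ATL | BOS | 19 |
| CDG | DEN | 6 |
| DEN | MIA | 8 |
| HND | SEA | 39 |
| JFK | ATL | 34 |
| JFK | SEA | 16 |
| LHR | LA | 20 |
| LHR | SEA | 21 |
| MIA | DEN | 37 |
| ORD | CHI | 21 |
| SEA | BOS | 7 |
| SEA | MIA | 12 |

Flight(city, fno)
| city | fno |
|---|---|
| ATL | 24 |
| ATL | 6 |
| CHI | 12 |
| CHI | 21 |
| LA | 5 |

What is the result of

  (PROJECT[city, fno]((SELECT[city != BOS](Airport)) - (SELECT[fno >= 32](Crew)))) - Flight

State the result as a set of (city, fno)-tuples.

σ[city != BOS]: keep tuples satisfying city != BOS → {(ATL, SF, 3), (BOS, DEN, 33), (HND, SEA, 39), (LHR, LA, 20), (MIA, DEN, 37), (NRT, SF, 40), (ORD, CHI, 21), (SFO, ATL, 36)}
σ[fno >= 32]: keep tuples satisfying fno >= 32 → {(HND, SEA, 39), (JFK, ATL, 34), (MIA, DEN, 37)}
Set difference of the two operands is {(ATL, SF, 3), (BOS, DEN, 33), (LHR, LA, 20), (NRT, SF, 40), (ORD, CHI, 21), (SFO, ATL, 36)}.
Projecting to city, fno: {(ATL, 36), (CHI, 21), (DEN, 33), (LA, 20), (SF, 3), (SF, 40)}
Set difference of the two operands is {(ATL, 36), (DEN, 33), (LA, 20), (SF, 3), (SF, 40)}.

{(ATL, 36), (DEN, 33), (LA, 20), (SF, 3), (SF, 40)}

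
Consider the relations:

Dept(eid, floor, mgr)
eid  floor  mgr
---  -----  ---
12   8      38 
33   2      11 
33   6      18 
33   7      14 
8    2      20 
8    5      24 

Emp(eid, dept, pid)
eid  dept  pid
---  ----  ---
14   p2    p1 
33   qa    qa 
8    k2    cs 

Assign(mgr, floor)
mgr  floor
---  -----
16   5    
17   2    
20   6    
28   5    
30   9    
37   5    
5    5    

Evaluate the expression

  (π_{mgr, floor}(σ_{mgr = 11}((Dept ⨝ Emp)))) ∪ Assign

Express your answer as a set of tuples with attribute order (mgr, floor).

Natural join on eid: {(33, 2, 11, qa, qa), (33, 6, 18, qa, qa), (33, 7, 14, qa, qa), (8, 2, 20, k2, cs), (8, 5, 24, k2, cs)}
Apply σ_{mgr = 11}; surviving tuples: {(33, 2, 11, qa, qa)}
Keep only column(s) mgr, floor: {(11, 2)}
Taking the union: {(11, 2), (16, 5), (17, 2), (20, 6), (28, 5), (30, 9), (37, 5), (5, 5)}

{(11, 2), (16, 5), (17, 2), (20, 6), (28, 5), (30, 9), (37, 5), (5, 5)}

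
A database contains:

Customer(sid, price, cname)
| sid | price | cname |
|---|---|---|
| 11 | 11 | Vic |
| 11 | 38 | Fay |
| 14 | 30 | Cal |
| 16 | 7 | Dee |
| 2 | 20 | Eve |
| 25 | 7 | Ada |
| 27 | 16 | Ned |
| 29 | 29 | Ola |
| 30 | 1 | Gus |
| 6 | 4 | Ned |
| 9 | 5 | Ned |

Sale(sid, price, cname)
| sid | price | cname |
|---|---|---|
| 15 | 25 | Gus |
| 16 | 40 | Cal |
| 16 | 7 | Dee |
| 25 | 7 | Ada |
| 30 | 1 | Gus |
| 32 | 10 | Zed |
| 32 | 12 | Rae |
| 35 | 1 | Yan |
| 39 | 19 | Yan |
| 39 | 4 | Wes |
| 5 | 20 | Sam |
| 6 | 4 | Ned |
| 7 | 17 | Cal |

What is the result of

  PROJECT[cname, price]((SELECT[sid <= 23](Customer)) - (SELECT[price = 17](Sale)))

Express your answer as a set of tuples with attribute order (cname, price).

Selection sid <= 23: {(11, 11, Vic), (11, 38, Fay), (14, 30, Cal), (16, 7, Dee), (2, 20, Eve), (6, 4, Ned), (9, 5, Ned)}
Selection price = 17: {(7, 17, Cal)}
Set difference of the two operands is {(11, 11, Vic), (11, 38, Fay), (14, 30, Cal), (16, 7, Dee), (2, 20, Eve), (6, 4, Ned), (9, 5, Ned)}.
Keep only column(s) cname, price: {(Cal, 30), (Dee, 7), (Eve, 20), (Fay, 38), (Ned, 4), (Ned, 5), (Vic, 11)}

{(Cal, 30), (Dee, 7), (Eve, 20), (Fay, 38), (Ned, 4), (Ned, 5), (Vic, 11)}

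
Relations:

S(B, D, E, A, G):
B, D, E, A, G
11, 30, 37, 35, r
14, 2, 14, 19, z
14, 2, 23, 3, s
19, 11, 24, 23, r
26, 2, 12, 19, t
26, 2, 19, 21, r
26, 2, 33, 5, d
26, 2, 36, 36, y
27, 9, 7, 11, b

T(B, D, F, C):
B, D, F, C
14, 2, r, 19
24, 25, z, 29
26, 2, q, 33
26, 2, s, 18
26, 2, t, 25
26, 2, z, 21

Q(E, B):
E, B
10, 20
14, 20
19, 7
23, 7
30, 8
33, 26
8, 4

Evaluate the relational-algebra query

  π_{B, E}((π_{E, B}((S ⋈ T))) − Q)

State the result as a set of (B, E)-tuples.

Natural join on B, D: {(14, 2, 14, 19, z, r, 19), (14, 2, 23, 3, s, r, 19), (26, 2, 12, 19, t, q, 33), (26, 2, 12, 19, t, s, 18), (26, 2, 12, 19, t, t, 25), (26, 2, 12, 19, t, z, 21), (26, 2, 19, 21, r, q, 33), (26, 2, 19, 21, r, s, 18), (26, 2, 19, 21, r, t, 25), (26, 2, 19, 21, r, z, 21), (26, 2, 33, 5, d, q, 33), (26, 2, 33, 5, d, s, 18), (26, 2, 33, 5, d, t, 25), (26, 2, 33, 5, d, z, 21), (26, 2, 36, 36, y, q, 33), (26, 2, 36, 36, y, s, 18), (26, 2, 36, 36, y, t, 25), (26, 2, 36, 36, y, z, 21)}
π[E, B]: project onto (E, B) (12 duplicate(s) eliminated) → {(12, 26), (14, 14), (19, 26), (23, 14), (33, 26), (36, 26)}
Difference: {(12, 26), (14, 14), (19, 26), (23, 14), (33, 26), (36, 26)} with {(10, 20), (14, 20), (19, 7), (23, 7), (30, 8), (33, 26), (8, 4)} → {(12, 26), (14, 14), (19, 26), (23, 14), (36, 26)}
π[B, E]: project onto (B, E) → {(14, 14), (14, 23), (26, 12), (26, 19), (26, 36)}

{(14, 14), (14, 23), (26, 12), (26, 19), (26, 36)}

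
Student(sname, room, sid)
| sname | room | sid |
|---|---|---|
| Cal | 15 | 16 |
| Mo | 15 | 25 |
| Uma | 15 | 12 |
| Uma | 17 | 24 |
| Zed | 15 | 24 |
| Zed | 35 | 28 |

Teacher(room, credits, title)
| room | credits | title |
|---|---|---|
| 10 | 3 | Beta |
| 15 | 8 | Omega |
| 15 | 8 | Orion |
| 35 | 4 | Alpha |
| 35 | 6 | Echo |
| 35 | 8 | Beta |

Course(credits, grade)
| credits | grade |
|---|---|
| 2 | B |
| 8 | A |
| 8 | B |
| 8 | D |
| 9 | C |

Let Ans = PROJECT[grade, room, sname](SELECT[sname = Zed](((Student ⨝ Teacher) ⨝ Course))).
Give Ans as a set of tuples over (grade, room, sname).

{(A, 15, Zed), (A, 35, Zed), (B, 15, Zed), (B, 35, Zed), (D, 15, Zed), (D, 35, Zed)}

Joining Student and Teacher on room yields {(Cal, 15, 16, 8, Omega), (Cal, 15, 16, 8, Orion), (Mo, 15, 25, 8, Omega), (Mo, 15, 25, 8, Orion), (Uma, 15, 12, 8, Omega), (Uma, 15, 12, 8, Orion), (Zed, 15, 24, 8, Omega), (Zed, 15, 24, 8, Orion), (Zed, 35, 28, 4, Alpha), (Zed, 35, 28, 6, Echo), (Zed, 35, 28, 8, Beta)}.
Joining (Student ⨝ Teacher) and Course on credits yields {(Cal, 15, 16, 8, Omega, A), (Cal, 15, 16, 8, Omega, B), (Cal, 15, 16, 8, Omega, D), (Cal, 15, 16, 8, Orion, A), (Cal, 15, 16, 8, Orion, B), (Cal, 15, 16, 8, Orion, D), (Mo, 15, 25, 8, Omega, A), (Mo, 15, 25, 8, Omega, B), (Mo, 15, 25, 8, Omega, D), (Mo, 15, 25, 8, Orion, A), (Mo, 15, 25, 8, Orion, B), (Mo, 15, 25, 8, Orion, D), (Uma, 15, 12, 8, Omega, A), (Uma, 15, 12, 8, Omega, B), (Uma, 15, 12, 8, Omega, D), (Uma, 15, 12, 8, Orion, A), (Uma, 15, 12, 8, Orion, B), (Uma, 15, 12, 8, Orion, D), (Zed, 15, 24, 8, Omega, A), (Zed, 15, 24, 8, Omega, B), (Zed, 15, 24, 8, Omega, D), (Zed, 15, 24, 8, Orion, A), (Zed, 15, 24, 8, Orion, B), (Zed, 15, 24, 8, Orion, D), (Zed, 35, 28, 8, Beta, A), (Zed, 35, 28, 8, Beta, B), (Zed, 35, 28, 8, Beta, D)}.
σ[sname = Zed]: keep tuples satisfying sname = Zed → {(Zed, 15, 24, 8, Omega, A), (Zed, 15, 24, 8, Omega, B), (Zed, 15, 24, 8, Omega, D), (Zed, 15, 24, 8, Orion, A), (Zed, 15, 24, 8, Orion, B), (Zed, 15, 24, 8, Orion, D), (Zed, 35, 28, 8, Beta, A), (Zed, 35, 28, 8, Beta, B), (Zed, 35, 28, 8, Beta, D)}
Keep only column(s) grade, room, sname (3 duplicate(s) eliminated): {(A, 15, Zed), (A, 35, Zed), (B, 15, Zed), (B, 35, Zed), (D, 15, Zed), (D, 35, Zed)}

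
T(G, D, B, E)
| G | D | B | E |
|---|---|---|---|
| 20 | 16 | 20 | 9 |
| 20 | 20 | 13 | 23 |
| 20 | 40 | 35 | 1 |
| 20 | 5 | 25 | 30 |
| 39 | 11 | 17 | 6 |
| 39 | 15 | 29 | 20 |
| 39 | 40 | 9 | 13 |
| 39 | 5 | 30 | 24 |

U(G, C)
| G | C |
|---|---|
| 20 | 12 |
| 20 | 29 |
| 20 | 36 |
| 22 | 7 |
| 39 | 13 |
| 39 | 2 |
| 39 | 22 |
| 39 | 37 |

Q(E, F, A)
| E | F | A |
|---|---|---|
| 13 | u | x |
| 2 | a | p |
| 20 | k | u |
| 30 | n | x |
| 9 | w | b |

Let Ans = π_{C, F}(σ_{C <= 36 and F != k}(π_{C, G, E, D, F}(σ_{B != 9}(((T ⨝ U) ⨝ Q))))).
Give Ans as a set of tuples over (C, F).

{(12, n), (12, w), (29, n), (29, w), (36, n), (36, w)}

Joining T and U on G yields {(20, 16, 20, 9, 12), (20, 16, 20, 9, 29), (20, 16, 20, 9, 36), (20, 20, 13, 23, 12), (20, 20, 13, 23, 29), (20, 20, 13, 23, 36), (20, 40, 35, 1, 12), (20, 40, 35, 1, 29), (20, 40, 35, 1, 36), (20, 5, 25, 30, 12), (20, 5, 25, 30, 29), (20, 5, 25, 30, 36), (39, 11, 17, 6, 13), (39, 11, 17, 6, 2), (39, 11, 17, 6, 22), (39, 11, 17, 6, 37), (39, 15, 29, 20, 13), (39, 15, 29, 20, 2), (39, 15, 29, 20, 22), (39, 15, 29, 20, 37), (39, 40, 9, 13, 13), (39, 40, 9, 13, 2), (39, 40, 9, 13, 22), (39, 40, 9, 13, 37), (39, 5, 30, 24, 13), (39, 5, 30, 24, 2), (39, 5, 30, 24, 22), (39, 5, 30, 24, 37)}.
Joining (T ⨝ U) and Q on E yields {(20, 16, 20, 9, 12, w, b), (20, 16, 20, 9, 29, w, b), (20, 16, 20, 9, 36, w, b), (20, 5, 25, 30, 12, n, x), (20, 5, 25, 30, 29, n, x), (20, 5, 25, 30, 36, n, x), (39, 15, 29, 20, 13, k, u), (39, 15, 29, 20, 2, k, u), (39, 15, 29, 20, 22, k, u), (39, 15, 29, 20, 37, k, u), (39, 40, 9, 13, 13, u, x), (39, 40, 9, 13, 2, u, x), (39, 40, 9, 13, 22, u, x), (39, 40, 9, 13, 37, u, x)}.
σ[B != 9]: keep tuples satisfying B != 9 → {(20, 16, 20, 9, 12, w, b), (20, 16, 20, 9, 29, w, b), (20, 16, 20, 9, 36, w, b), (20, 5, 25, 30, 12, n, x), (20, 5, 25, 30, 29, n, x), (20, 5, 25, 30, 36, n, x), (39, 15, 29, 20, 13, k, u), (39, 15, 29, 20, 2, k, u), (39, 15, 29, 20, 22, k, u), (39, 15, 29, 20, 37, k, u)}
π[C, G, E, D, F]: project onto (C, G, E, D, F) → {(12, 20, 30, 5, n), (12, 20, 9, 16, w), (13, 39, 20, 15, k), (2, 39, 20, 15, k), (22, 39, 20, 15, k), (29, 20, 30, 5, n), (29, 20, 9, 16, w), (36, 20, 30, 5, n), (36, 20, 9, 16, w), (37, 39, 20, 15, k)}
σ[C <= 36 and F != k]: keep tuples satisfying C <= 36 and F != k → {(12, 20, 30, 5, n), (12, 20, 9, 16, w), (29, 20, 30, 5, n), (29, 20, 9, 16, w), (36, 20, 30, 5, n), (36, 20, 9, 16, w)}
π[C, F]: project onto (C, F) → {(12, n), (12, w), (29, n), (29, w), (36, n), (36, w)}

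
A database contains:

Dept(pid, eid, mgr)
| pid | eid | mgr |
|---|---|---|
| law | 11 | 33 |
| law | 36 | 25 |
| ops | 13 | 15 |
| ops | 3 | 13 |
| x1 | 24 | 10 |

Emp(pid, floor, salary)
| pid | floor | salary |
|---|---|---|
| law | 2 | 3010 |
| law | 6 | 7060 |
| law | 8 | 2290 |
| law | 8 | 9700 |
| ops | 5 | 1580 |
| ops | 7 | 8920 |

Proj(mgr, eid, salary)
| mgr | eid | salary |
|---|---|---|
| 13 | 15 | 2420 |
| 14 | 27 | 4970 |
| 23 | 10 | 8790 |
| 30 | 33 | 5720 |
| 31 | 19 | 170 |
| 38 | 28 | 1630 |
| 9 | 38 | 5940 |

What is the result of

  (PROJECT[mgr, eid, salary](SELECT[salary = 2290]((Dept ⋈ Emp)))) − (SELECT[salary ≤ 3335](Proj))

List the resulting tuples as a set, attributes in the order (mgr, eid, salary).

Natural join on pid: {(law, 11, 33, 2, 3010), (law, 11, 33, 6, 7060), (law, 11, 33, 8, 2290), (law, 11, 33, 8, 9700), (law, 36, 25, 2, 3010), (law, 36, 25, 6, 7060), (law, 36, 25, 8, 2290), (law, 36, 25, 8, 9700), (ops, 13, 15, 5, 1580), (ops, 13, 15, 7, 8920), (ops, 3, 13, 5, 1580), (ops, 3, 13, 7, 8920)}
Filtering on salary = 2290 leaves {(law, 11, 33, 8, 2290), (law, 36, 25, 8, 2290)}.
Keep only column(s) mgr, eid, salary: {(25, 36, 2290), (33, 11, 2290)}
Filtering on salary ≤ 3335 leaves {(13, 15, 2420), (31, 19, 170), (38, 28, 1630)}.
Difference: {(25, 36, 2290), (33, 11, 2290)} with {(13, 15, 2420), (31, 19, 170), (38, 28, 1630)} → {(25, 36, 2290), (33, 11, 2290)}

{(25, 36, 2290), (33, 11, 2290)}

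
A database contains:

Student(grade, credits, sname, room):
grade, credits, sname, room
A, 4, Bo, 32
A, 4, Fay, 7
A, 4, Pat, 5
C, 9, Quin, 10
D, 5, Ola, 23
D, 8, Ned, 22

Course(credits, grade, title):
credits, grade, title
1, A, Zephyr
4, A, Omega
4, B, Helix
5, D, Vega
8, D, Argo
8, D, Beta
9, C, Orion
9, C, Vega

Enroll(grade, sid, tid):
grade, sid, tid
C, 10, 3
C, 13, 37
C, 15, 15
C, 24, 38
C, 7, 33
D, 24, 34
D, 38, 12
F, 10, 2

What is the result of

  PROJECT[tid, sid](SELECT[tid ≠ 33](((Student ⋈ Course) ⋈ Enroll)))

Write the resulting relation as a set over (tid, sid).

{(12, 38), (15, 15), (3, 10), (34, 24), (37, 13), (38, 24)}

Joining Student and Course on grade, credits yields {(A, 4, Bo, 32, Omega), (A, 4, Fay, 7, Omega), (A, 4, Pat, 5, Omega), (C, 9, Quin, 10, Orion), (C, 9, Quin, 10, Vega), (D, 5, Ola, 23, Vega), (D, 8, Ned, 22, Argo), (D, 8, Ned, 22, Beta)}.
Joining (Student ⋈ Course) and Enroll on grade yields {(C, 9, Quin, 10, Orion, 10, 3), (C, 9, Quin, 10, Orion, 13, 37), (C, 9, Quin, 10, Orion, 15, 15), (C, 9, Quin, 10, Orion, 24, 38), (C, 9, Quin, 10, Orion, 7, 33), (C, 9, Quin, 10, Vega, 10, 3), (C, 9, Quin, 10, Vega, 13, 37), (C, 9, Quin, 10, Vega, 15, 15), (C, 9, Quin, 10, Vega, 24, 38), (C, 9, Quin, 10, Vega, 7, 33), (D, 5, Ola, 23, Vega, 24, 34), (D, 5, Ola, 23, Vega, 38, 12), (D, 8, Ned, 22, Argo, 24, 34), (D, 8, Ned, 22, Argo, 38, 12), (D, 8, Ned, 22, Beta, 24, 34), (D, 8, Ned, 22, Beta, 38, 12)}.
σ[tid ≠ 33]: keep tuples satisfying tid ≠ 33 → {(C, 9, Quin, 10, Orion, 10, 3), (C, 9, Quin, 10, Orion, 13, 37), (C, 9, Quin, 10, Orion, 15, 15), (C, 9, Quin, 10, Orion, 24, 38), (C, 9, Quin, 10, Vega, 10, 3), (C, 9, Quin, 10, Vega, 13, 37), (C, 9, Quin, 10, Vega, 15, 15), (C, 9, Quin, 10, Vega, 24, 38), (D, 5, Ola, 23, Vega, 24, 34), (D, 5, Ola, 23, Vega, 38, 12), (D, 8, Ned, 22, Argo, 24, 34), (D, 8, Ned, 22, Argo, 38, 12), (D, 8, Ned, 22, Beta, 24, 34), (D, 8, Ned, 22, Beta, 38, 12)}
π[tid, sid]: project onto (tid, sid) (8 duplicate(s) eliminated) → {(12, 38), (15, 15), (3, 10), (34, 24), (37, 13), (38, 24)}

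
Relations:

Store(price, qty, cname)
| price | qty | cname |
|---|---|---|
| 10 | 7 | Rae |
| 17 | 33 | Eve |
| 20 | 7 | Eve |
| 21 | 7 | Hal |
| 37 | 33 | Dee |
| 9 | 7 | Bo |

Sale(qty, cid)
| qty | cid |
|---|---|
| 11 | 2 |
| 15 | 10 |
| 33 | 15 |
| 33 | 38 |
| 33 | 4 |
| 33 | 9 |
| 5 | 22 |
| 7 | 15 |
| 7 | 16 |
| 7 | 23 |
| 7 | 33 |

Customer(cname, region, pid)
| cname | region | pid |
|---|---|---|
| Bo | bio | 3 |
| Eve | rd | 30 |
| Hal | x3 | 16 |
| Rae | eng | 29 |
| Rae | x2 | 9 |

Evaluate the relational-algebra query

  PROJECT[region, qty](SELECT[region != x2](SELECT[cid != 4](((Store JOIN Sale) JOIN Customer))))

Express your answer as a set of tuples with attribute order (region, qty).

{(bio, 7), (eng, 7), (rd, 33), (rd, 7), (x3, 7)}

Store ⋈ Sale (natural join on qty): {(10, 7, Rae, 15), (10, 7, Rae, 16), (10, 7, Rae, 23), (10, 7, Rae, 33), (17, 33, Eve, 15), (17, 33, Eve, 38), (17, 33, Eve, 4), (17, 33, Eve, 9), (20, 7, Eve, 15), (20, 7, Eve, 16), (20, 7, Eve, 23), (20, 7, Eve, 33), (21, 7, Hal, 15), (21, 7, Hal, 16), (21, 7, Hal, 23), (21, 7, Hal, 33), (37, 33, Dee, 15), (37, 33, Dee, 38), (37, 33, Dee, 4), (37, 33, Dee, 9), (9, 7, Bo, 15), (9, 7, Bo, 16), (9, 7, Bo, 23), (9, 7, Bo, 33)}
(Store JOIN Sale) ⋈ Customer (natural join on cname): {(10, 7, Rae, 15, eng, 29), (10, 7, Rae, 15, x2, 9), (10, 7, Rae, 16, eng, 29), (10, 7, Rae, 16, x2, 9), (10, 7, Rae, 23, eng, 29), (10, 7, Rae, 23, x2, 9), (10, 7, Rae, 33, eng, 29), (10, 7, Rae, 33, x2, 9), (17, 33, Eve, 15, rd, 30), (17, 33, Eve, 38, rd, 30), (17, 33, Eve, 4, rd, 30), (17, 33, Eve, 9, rd, 30), (20, 7, Eve, 15, rd, 30), (20, 7, Eve, 16, rd, 30), (20, 7, Eve, 23, rd, 30), (20, 7, Eve, 33, rd, 30), (21, 7, Hal, 15, x3, 16), (21, 7, Hal, 16, x3, 16), (21, 7, Hal, 23, x3, 16), (21, 7, Hal, 33, x3, 16), (9, 7, Bo, 15, bio, 3), (9, 7, Bo, 16, bio, 3), (9, 7, Bo, 23, bio, 3), (9, 7, Bo, 33, bio, 3)}
Filtering on cid != 4 leaves {(10, 7, Rae, 15, eng, 29), (10, 7, Rae, 15, x2, 9), (10, 7, Rae, 16, eng, 29), (10, 7, Rae, 16, x2, 9), (10, 7, Rae, 23, eng, 29), (10, 7, Rae, 23, x2, 9), (10, 7, Rae, 33, eng, 29), (10, 7, Rae, 33, x2, 9), (17, 33, Eve, 15, rd, 30), (17, 33, Eve, 38, rd, 30), (17, 33, Eve, 9, rd, 30), (20, 7, Eve, 15, rd, 30), (20, 7, Eve, 16, rd, 30), (20, 7, Eve, 23, rd, 30), (20, 7, Eve, 33, rd, 30), (21, 7, Hal, 15, x3, 16), (21, 7, Hal, 16, x3, 16), (21, 7, Hal, 23, x3, 16), (21, 7, Hal, 33, x3, 16), (9, 7, Bo, 15, bio, 3), (9, 7, Bo, 16, bio, 3), (9, 7, Bo, 23, bio, 3), (9, 7, Bo, 33, bio, 3)}.
Filtering on region != x2 leaves {(10, 7, Rae, 15, eng, 29), (10, 7, Rae, 16, eng, 29), (10, 7, Rae, 23, eng, 29), (10, 7, Rae, 33, eng, 29), (17, 33, Eve, 15, rd, 30), (17, 33, Eve, 38, rd, 30), (17, 33, Eve, 9, rd, 30), (20, 7, Eve, 15, rd, 30), (20, 7, Eve, 16, rd, 30), (20, 7, Eve, 23, rd, 30), (20, 7, Eve, 33, rd, 30), (21, 7, Hal, 15, x3, 16), (21, 7, Hal, 16, x3, 16), (21, 7, Hal, 23, x3, 16), (21, 7, Hal, 33, x3, 16), (9, 7, Bo, 15, bio, 3), (9, 7, Bo, 16, bio, 3), (9, 7, Bo, 23, bio, 3), (9, 7, Bo, 33, bio, 3)}.
Keep only column(s) region, qty (14 duplicate(s) eliminated): {(bio, 7), (eng, 7), (rd, 33), (rd, 7), (x3, 7)}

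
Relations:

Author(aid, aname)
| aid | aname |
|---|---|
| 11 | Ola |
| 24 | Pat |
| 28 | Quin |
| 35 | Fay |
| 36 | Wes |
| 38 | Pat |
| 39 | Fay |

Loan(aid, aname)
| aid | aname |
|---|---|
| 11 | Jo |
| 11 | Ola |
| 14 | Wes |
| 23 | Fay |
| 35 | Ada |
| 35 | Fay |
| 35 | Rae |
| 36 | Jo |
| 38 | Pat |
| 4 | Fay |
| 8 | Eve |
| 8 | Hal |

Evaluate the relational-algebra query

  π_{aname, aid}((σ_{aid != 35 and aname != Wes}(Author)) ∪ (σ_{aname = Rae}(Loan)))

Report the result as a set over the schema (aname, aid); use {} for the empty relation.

{(Fay, 39), (Ola, 11), (Pat, 24), (Pat, 38), (Quin, 28), (Rae, 35)}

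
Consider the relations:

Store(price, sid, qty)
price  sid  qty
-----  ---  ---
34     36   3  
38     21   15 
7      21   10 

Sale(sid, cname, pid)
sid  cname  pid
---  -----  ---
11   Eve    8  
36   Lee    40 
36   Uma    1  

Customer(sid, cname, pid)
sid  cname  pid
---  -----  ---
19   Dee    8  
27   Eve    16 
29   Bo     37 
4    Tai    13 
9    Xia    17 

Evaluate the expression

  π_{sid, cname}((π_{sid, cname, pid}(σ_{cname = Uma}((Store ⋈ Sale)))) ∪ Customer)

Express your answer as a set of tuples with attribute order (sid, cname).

{(19, Dee), (27, Eve), (29, Bo), (36, Uma), (4, Tai), (9, Xia)}

Natural join on sid: {(34, 36, 3, Lee, 40), (34, 36, 3, Uma, 1)}
Filtering on cname = Uma leaves {(34, 36, 3, Uma, 1)}.
Projecting to sid, cname, pid: {(36, Uma, 1)}
Taking the union: {(19, Dee, 8), (27, Eve, 16), (29, Bo, 37), (36, Uma, 1), (4, Tai, 13), (9, Xia, 17)}
Projecting to sid, cname: {(19, Dee), (27, Eve), (29, Bo), (36, Uma), (4, Tai), (9, Xia)}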